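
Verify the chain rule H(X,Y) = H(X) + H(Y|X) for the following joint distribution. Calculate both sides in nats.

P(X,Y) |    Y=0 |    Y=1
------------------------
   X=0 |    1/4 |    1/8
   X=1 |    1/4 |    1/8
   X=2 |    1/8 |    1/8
H(X,Y) = 1.7329, H(X) = 1.0822, H(Y|X) = 0.6507 (all in nats)

Chain rule: H(X,Y) = H(X) + H(Y|X)

Left side — joint entropy directly:
H(X,Y) = -Σ p(x,y) log p(x,y) = 1.7329 nats

Right side — compute H(Y|X) from the conditional distributions:
P(X) = (3/8, 3/8, 1/4), so H(X) = 1.0822 nats
H(Y|X) = Σ_x P(X=x) · H(Y|X=x):
  P(Y|X=0) = (2/3, 1/3), H(Y|X=0) = 0.6365, weight P(X=0) = 3/8
  P(Y|X=1) = (2/3, 1/3), H(Y|X=1) = 0.6365, weight P(X=1) = 3/8
  P(Y|X=2) = (1/2, 1/2), H(Y|X=2) = 0.6931, weight P(X=2) = 1/4
H(Y|X) = 0.6507 nats

H(X) + H(Y|X) = 1.0822 + 0.6507 = 1.7329 nats

Both sides equal 1.7329 nats. ✓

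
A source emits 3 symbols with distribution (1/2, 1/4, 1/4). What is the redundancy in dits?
0.0256 dits

Redundancy measures how far a source is from maximum entropy:
R = H_max - H(X)

Maximum entropy for 3 symbols: H_max = log_10(3) = 0.4771 dits
Actual entropy: H(X) = 0.4515 dits
Redundancy: R = 0.4771 - 0.4515 = 0.0256 dits

This redundancy represents potential for compression: the source could be compressed by 0.0256 dits per symbol.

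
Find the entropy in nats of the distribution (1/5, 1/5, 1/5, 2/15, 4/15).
1.5868 nats

Shannon entropy is H(X) = -Σ p(x) log p(x).

For P = (1/5, 1/5, 1/5, 2/15, 4/15):
H = -1/5 × log_e(1/5) -1/5 × log_e(1/5) -1/5 × log_e(1/5) -2/15 × log_e(2/15) -4/15 × log_e(4/15)
H = 1.5868 nats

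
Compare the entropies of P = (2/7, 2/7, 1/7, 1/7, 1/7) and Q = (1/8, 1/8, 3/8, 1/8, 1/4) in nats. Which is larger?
P

Computing entropies in nats:
H(P) = 1.5498
H(Q) = 1.4942

Distribution P has higher entropy.

Intuition: The distribution closer to uniform (more spread out) has higher entropy.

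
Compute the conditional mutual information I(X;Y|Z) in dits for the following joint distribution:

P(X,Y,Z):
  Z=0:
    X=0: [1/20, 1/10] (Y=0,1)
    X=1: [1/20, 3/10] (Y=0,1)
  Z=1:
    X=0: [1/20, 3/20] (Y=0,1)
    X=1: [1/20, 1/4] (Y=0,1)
0.0060 dits

Conditional mutual information: I(X;Y|Z) = H(X|Z) + H(Y|Z) - H(X,Y|Z)

H(Z) = 0.3010
H(X,Z) = 0.5798 → H(X|Z) = 0.2788
H(Y,Z) = 0.5184 → H(Y|Z) = 0.2173
H(X,Y,Z) = 0.7912 → H(X,Y|Z) = 0.4901

I(X;Y|Z) = 0.2788 + 0.2173 - 0.4901 = 0.0060 dits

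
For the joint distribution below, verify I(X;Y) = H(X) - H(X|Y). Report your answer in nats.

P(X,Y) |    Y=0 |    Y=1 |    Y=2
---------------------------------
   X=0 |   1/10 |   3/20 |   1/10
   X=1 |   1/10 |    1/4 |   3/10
I(X;Y) = 0.0193 nats

Mutual information has multiple equivalent forms:
- I(X;Y) = H(X) - H(X|Y)
- I(X;Y) = H(Y) - H(Y|X)
- I(X;Y) = H(X) + H(Y) - H(X,Y)

Computing all quantities:
H(X) = 0.6474, H(Y) = 1.0549, H(X,Y) = 1.6831
H(X|Y) = 0.6282, H(Y|X) = 1.0357

Verification:
H(X) - H(X|Y) = 0.6474 - 0.6282 = 0.0193
H(Y) - H(Y|X) = 1.0549 - 1.0357 = 0.0193
H(X) + H(Y) - H(X,Y) = 0.6474 + 1.0549 - 1.6831 = 0.0193

All forms give I(X;Y) = 0.0193 nats. ✓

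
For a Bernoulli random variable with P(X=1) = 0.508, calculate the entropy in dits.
0.3010 dits

The binary entropy function is:
H(p) = -p log(p) - (1-p) log(1-p)

H(0.508) = -0.508 × log_10(0.508) - 0.492 × log_10(0.492)
H(0.508) = 0.3010 dits

Note: Binary entropy is maximized at p=0.5 (H=1 bit) and minimized at p=0 or p=1 (H=0).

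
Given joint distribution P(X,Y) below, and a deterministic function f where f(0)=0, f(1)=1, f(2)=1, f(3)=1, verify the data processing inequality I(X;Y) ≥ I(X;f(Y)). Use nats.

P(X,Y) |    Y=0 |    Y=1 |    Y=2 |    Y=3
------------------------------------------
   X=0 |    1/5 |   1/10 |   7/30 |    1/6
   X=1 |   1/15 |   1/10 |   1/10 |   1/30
I(X;Y) = 0.0285, I(X;f(Y)) = 0.0022, inequality holds: 0.0285 ≥ 0.0022

Data Processing Inequality: For any Markov chain X → Y → Z, we have I(X;Y) ≥ I(X;Z).

Here Z = f(Y) is a deterministic function of Y, forming X → Y → Z.

Original I(X;Y) = 0.0285 nats

After applying f:
P(X,Z) where Z=f(Y):
- P(X,Z=0) = P(X,Y=0)
- P(X,Z=1) = P(X,Y=1) + P(X,Y=2) + P(X,Y=3)

I(X;Z) = I(X;f(Y)) = 0.0022 nats

Verification: 0.0285 ≥ 0.0022 ✓

Information cannot be created by processing; the function f can only lose information about X.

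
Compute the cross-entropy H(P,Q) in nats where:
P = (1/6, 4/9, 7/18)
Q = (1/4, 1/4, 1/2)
1.1167 nats

Cross-entropy: H(P,Q) = -Σ p(x) log q(x)

Alternatively: H(P,Q) = H(P) + D_KL(P||Q)
H(P) = 1.0263 nats
D_KL(P||Q) = 0.0904 nats

H(P,Q) = 1.0263 + 0.0904 = 1.1167 nats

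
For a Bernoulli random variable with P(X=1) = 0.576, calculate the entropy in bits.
0.9833 bits

The binary entropy function is:
H(p) = -p log(p) - (1-p) log(1-p)

H(0.576) = -0.576 × log_2(0.576) - 0.424 × log_2(0.424)
H(0.576) = 0.9833 bits

Note: Binary entropy is maximized at p=0.5 (H=1 bit) and minimized at p=0 or p=1 (H=0).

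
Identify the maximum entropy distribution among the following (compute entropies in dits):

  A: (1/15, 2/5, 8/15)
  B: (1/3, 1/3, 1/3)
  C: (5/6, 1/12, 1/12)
B

For a discrete distribution over n outcomes, entropy is maximized by the uniform distribution.

Computing entropies:
H(A) = 0.3832 dits
H(B) = 0.4771 dits
H(C) = 0.2458 dits

The uniform distribution (where all probabilities equal 1/3) achieves the maximum entropy of log_10(3) = 0.4771 dits.

Distribution B has the highest entropy.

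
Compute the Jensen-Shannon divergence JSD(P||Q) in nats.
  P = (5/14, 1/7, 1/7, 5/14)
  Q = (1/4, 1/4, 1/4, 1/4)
0.0243 nats

Jensen-Shannon divergence is:
JSD(P||Q) = 0.5 × D_KL(P||M) + 0.5 × D_KL(Q||M)
where M = 0.5 × (P + Q) is the mixture distribution.

M = 0.5 × (5/14, 1/7, 1/7, 5/14) + 0.5 × (1/4, 1/4, 1/4, 1/4) = (0.303571, 0.196429, 0.196429, 0.303571)

D_KL(P||M) = 0.0251 nats
D_KL(Q||M) = 0.0235 nats

JSD(P||Q) = 0.5 × 0.0251 + 0.5 × 0.0235 = 0.0243 nats

Unlike KL divergence, JSD is symmetric and bounded: 0 ≤ JSD ≤ log(2).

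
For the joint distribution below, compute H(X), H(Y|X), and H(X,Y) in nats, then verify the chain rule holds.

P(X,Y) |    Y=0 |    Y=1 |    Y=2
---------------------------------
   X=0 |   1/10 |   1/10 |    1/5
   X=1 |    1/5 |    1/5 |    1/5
H(X,Y) = 1.7481, H(X) = 0.6730, H(Y|X) = 1.0751 (all in nats)

Chain rule: H(X,Y) = H(X) + H(Y|X)

Left side — joint entropy directly:
H(X,Y) = -Σ p(x,y) log p(x,y) = 1.7481 nats

Right side — compute H(Y|X) from the conditional distributions:
P(X) = (2/5, 3/5), so H(X) = 0.6730 nats
H(Y|X) = Σ_x P(X=x) · H(Y|X=x):
  P(Y|X=0) = (1/4, 1/4, 1/2), H(Y|X=0) = 1.0397, weight P(X=0) = 2/5
  P(Y|X=1) = (1/3, 1/3, 1/3), H(Y|X=1) = 1.0986, weight P(X=1) = 3/5
H(Y|X) = 1.0751 nats

H(X) + H(Y|X) = 0.6730 + 1.0751 = 1.7481 nats

Both sides equal 1.7481 nats. ✓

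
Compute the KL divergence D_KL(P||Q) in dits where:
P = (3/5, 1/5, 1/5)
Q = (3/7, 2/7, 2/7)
0.0257 dits

KL divergence: D_KL(P||Q) = Σ p(x) log(p(x)/q(x))

Computing term by term:
  x=0: 3/5 × log_10[(3/5)/(3/7)] = 3/5 × 0.1461 = 0.0877
  x=1: 1/5 × log_10[(1/5)/(2/7)] = 1/5 × -0.1549 = -0.0310
  x=2: 1/5 × log_10[(1/5)/(2/7)] = 1/5 × -0.1549 = -0.0310

D_KL(P||Q) = 0.0257 dits

Note: KL divergence is always non-negative and equals 0 iff P = Q.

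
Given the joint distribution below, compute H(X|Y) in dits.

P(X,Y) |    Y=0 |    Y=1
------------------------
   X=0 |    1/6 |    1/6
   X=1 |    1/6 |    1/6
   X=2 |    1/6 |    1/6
0.4771 dits

Using the chain rule: H(X|Y) = H(X,Y) - H(Y)

First, compute H(X,Y) = 0.7782 dits

Marginal P(Y) = (1/2, 1/2)
H(Y) = 0.3010 dits

H(X|Y) = H(X,Y) - H(Y) = 0.7782 - 0.3010 = 0.4771 dits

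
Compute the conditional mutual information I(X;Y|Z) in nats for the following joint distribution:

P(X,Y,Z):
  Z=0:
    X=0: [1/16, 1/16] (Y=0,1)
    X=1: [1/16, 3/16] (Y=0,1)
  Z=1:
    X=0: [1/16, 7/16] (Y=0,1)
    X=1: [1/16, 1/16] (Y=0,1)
0.0492 nats

Conditional mutual information: I(X;Y|Z) = H(X|Z) + H(Y|Z) - H(X,Y|Z)

H(Z) = 0.6616
H(X,Z) = 1.2130 → H(X|Z) = 0.5514
H(Y,Z) = 1.2130 → H(Y|Z) = 0.5514
H(X,Y,Z) = 1.7153 → H(X,Y|Z) = 1.0537

I(X;Y|Z) = 0.5514 + 0.5514 - 1.0537 = 0.0492 nats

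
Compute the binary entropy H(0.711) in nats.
0.6013 nats

The binary entropy function is:
H(p) = -p log(p) - (1-p) log(1-p)

H(0.711) = -0.711 × log_e(0.711) - 0.289 × log_e(0.289)
H(0.711) = 0.6013 nats

Note: Binary entropy is maximized at p=0.5 (H=1 bit) and minimized at p=0 or p=1 (H=0).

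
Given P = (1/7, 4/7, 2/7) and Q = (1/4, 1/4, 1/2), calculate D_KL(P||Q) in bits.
0.3355 bits

KL divergence: D_KL(P||Q) = Σ p(x) log(p(x)/q(x))

Computing term by term:
  x=0: 1/7 × log_2[(1/7)/(1/4)] = 1/7 × -0.8074 = -0.1153
  x=1: 4/7 × log_2[(4/7)/(1/4)] = 4/7 × 1.1926 = 0.6815
  x=2: 2/7 × log_2[(2/7)/(1/2)] = 2/7 × -0.8074 = -0.2307

D_KL(P||Q) = 0.3355 bits

Note: KL divergence is always non-negative and equals 0 iff P = Q.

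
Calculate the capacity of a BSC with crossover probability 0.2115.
0.2557 bits

For a binary symmetric channel (BSC) with error probability p:
Capacity C = 1 - H(p) bits per symbol

where H(p) = -p log₂(p) - (1-p) log₂(1-p) is the binary entropy function.

H(0.2115) = 0.7443 bits
C = 1 - 0.7443 = 0.2557 bits per symbol

This means we can reliably transmit up to 0.2557 bits of information per channel use.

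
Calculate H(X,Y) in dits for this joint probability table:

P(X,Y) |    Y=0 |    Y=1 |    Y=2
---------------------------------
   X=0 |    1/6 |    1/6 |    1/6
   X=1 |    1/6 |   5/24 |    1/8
0.7736 dits

Joint entropy is H(X,Y) = -Σ_{x,y} p(x,y) log p(x,y).

Summing over all non-zero entries:
H(X,Y) = -[1/6·log_10(1/6) + 1/6·log_10(1/6) + 1/6·log_10(1/6) + 1/6·log_10(1/6) + 5/24·log_10(5/24) + 1/8·log_10(1/8)]
H(X,Y) = 0.7736 dits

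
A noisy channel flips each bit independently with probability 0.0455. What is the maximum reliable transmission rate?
0.7330 bits

For a binary symmetric channel (BSC) with error probability p:
Capacity C = 1 - H(p) bits per symbol

where H(p) = -p log₂(p) - (1-p) log₂(1-p) is the binary entropy function.

H(0.0455) = 0.2670 bits
C = 1 - 0.2670 = 0.7330 bits per symbol

This means we can reliably transmit up to 0.7330 bits of information per channel use.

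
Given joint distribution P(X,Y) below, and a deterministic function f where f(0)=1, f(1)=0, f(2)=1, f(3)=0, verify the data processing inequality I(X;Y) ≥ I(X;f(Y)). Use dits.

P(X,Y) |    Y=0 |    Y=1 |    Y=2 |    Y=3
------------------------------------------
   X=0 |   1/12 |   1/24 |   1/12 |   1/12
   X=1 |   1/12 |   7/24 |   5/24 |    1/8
I(X;Y) = 0.0208, I(X;f(Y)) = 0.0046, inequality holds: 0.0208 ≥ 0.0046

Data Processing Inequality: For any Markov chain X → Y → Z, we have I(X;Y) ≥ I(X;Z).

Here Z = f(Y) is a deterministic function of Y, forming X → Y → Z.

Original I(X;Y) = 0.0208 dits

After applying f:
P(X,Z) where Z=f(Y):
- P(X,Z=0) = P(X,Y=1) + P(X,Y=3)
- P(X,Z=1) = P(X,Y=0) + P(X,Y=2)

I(X;Z) = I(X;f(Y)) = 0.0046 dits

Verification: 0.0208 ≥ 0.0046 ✓

Information cannot be created by processing; the function f can only lose information about X.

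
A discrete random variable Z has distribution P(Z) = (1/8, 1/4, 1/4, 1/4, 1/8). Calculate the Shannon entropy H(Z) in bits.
2.2500 bits

Shannon entropy is H(X) = -Σ p(x) log p(x).

For P = (1/8, 1/4, 1/4, 1/4, 1/8):
H = -1/8 × log_2(1/8) -1/4 × log_2(1/4) -1/4 × log_2(1/4) -1/4 × log_2(1/4) -1/8 × log_2(1/8)
H = 2.2500 bits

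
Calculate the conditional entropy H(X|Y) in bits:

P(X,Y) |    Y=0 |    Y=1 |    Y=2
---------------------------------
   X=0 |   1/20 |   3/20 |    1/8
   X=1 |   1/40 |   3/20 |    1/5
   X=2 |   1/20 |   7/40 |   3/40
1.5321 bits

Using the chain rule: H(X|Y) = H(X,Y) - H(Y)

First, compute H(X,Y) = 2.9460 bits

Marginal P(Y) = (1/8, 19/40, 2/5)
H(Y) = 1.4139 bits

H(X|Y) = H(X,Y) - H(Y) = 2.9460 - 1.4139 = 1.5321 bits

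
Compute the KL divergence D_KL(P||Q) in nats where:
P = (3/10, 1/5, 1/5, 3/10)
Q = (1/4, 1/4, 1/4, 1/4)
0.0201 nats

KL divergence: D_KL(P||Q) = Σ p(x) log(p(x)/q(x))

Computing term by term:
  x=0: 3/10 × log_e[(3/10)/(1/4)] = 3/10 × 0.1823 = 0.0547
  x=1: 1/5 × log_e[(1/5)/(1/4)] = 1/5 × -0.2231 = -0.0446
  x=2: 1/5 × log_e[(1/5)/(1/4)] = 1/5 × -0.2231 = -0.0446
  x=3: 3/10 × log_e[(3/10)/(1/4)] = 3/10 × 0.1823 = 0.0547

D_KL(P||Q) = 0.0201 nats

Note: KL divergence is always non-negative and equals 0 iff P = Q.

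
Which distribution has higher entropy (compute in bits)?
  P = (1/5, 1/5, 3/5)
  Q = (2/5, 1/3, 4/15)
Q

Computing entropies in bits:
H(P) = 1.3710
H(Q) = 1.5656

Distribution Q has higher entropy.

Intuition: The distribution closer to uniform (more spread out) has higher entropy.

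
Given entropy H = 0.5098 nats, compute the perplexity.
1.6650

Perplexity is e^H (or exp(H) for natural log).

H = 0.5098 nats
Perplexity = e^0.5098 = 1.6650

Interpretation: The model's uncertainty is equivalent to choosing uniformly among 1.7 options.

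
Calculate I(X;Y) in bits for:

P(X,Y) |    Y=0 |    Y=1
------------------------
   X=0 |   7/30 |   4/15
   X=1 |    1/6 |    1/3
0.0134 bits

Mutual information: I(X;Y) = H(X) + H(Y) - H(X,Y)

Marginals:
P(X) = (1/2, 1/2), H(X) = 1.0000 bits
P(Y) = (2/5, 3/5), H(Y) = 0.9710 bits

Joint entropy: H(X,Y) = 1.9575 bits

I(X;Y) = 1.0000 + 0.9710 - 1.9575 = 0.0134 bits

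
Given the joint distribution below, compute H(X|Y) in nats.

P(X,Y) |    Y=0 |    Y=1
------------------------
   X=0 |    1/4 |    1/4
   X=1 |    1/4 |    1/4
0.6931 nats

Using the chain rule: H(X|Y) = H(X,Y) - H(Y)

First, compute H(X,Y) = 1.3863 nats

Marginal P(Y) = (1/2, 1/2)
H(Y) = 0.6931 nats

H(X|Y) = H(X,Y) - H(Y) = 1.3863 - 0.6931 = 0.6931 nats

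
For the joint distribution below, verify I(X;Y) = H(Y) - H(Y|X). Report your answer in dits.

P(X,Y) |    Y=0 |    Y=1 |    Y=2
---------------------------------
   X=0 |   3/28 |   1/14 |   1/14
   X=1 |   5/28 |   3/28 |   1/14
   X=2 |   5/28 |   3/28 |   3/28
I(X;Y) = 0.0018 dits

Mutual information has multiple equivalent forms:
- I(X;Y) = H(X) - H(X|Y)
- I(X;Y) = H(Y) - H(Y|X)
- I(X;Y) = H(X) + H(Y) - H(X,Y)

Computing all quantities:
H(X) = 0.4696, H(Y) = 0.4607, H(X,Y) = 0.9285
H(X|Y) = 0.4679, H(Y|X) = 0.4589

Verification:
H(X) - H(X|Y) = 0.4696 - 0.4679 = 0.0018
H(Y) - H(Y|X) = 0.4607 - 0.4589 = 0.0018
H(X) + H(Y) - H(X,Y) = 0.4696 + 0.4607 - 0.9285 = 0.0018

All forms give I(X;Y) = 0.0018 dits. ✓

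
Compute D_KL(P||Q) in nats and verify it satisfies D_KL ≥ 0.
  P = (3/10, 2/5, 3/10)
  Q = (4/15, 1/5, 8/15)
0.1400 nats

KL divergence satisfies the Gibbs inequality: D_KL(P||Q) ≥ 0 for all distributions P, Q.

D_KL(P||Q) = Σ p(x) log(p(x)/q(x))
Term by term:
  x=0: 3/10 × log_e[(3/10)/(4/15)] = 0.0353
  x=1: 2/5 × log_e[(2/5)/(1/5)] = 0.2773
  x=2: 3/10 × log_e[(3/10)/(8/15)] = -0.1726
D_KL(P||Q) = 0.1400 nats

D_KL(P||Q) = 0.1400 ≥ 0 ✓

This non-negativity is a fundamental property: relative entropy cannot be negative because it measures how different Q is from P.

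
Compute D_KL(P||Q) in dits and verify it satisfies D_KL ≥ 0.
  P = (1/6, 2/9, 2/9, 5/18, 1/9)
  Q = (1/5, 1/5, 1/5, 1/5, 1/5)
0.0184 dits

KL divergence satisfies the Gibbs inequality: D_KL(P||Q) ≥ 0 for all distributions P, Q.

D_KL(P||Q) = Σ p(x) log(p(x)/q(x))
Term by term:
  x=0: 1/6 × log_10[(1/6)/(1/5)] = -0.0132
  x=1: 2/9 × log_10[(2/9)/(1/5)] = 0.0102
  x=2: 2/9 × log_10[(2/9)/(1/5)] = 0.0102
  x=3: 5/18 × log_10[(5/18)/(1/5)] = 0.0396
  x=4: 1/9 × log_10[(1/9)/(1/5)] = -0.0284
D_KL(P||Q) = 0.0184 dits

D_KL(P||Q) = 0.0184 ≥ 0 ✓

This non-negativity is a fundamental property: relative entropy cannot be negative because it measures how different Q is from P.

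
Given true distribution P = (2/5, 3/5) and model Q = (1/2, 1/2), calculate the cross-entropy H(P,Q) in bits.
1.0000 bits

Cross-entropy: H(P,Q) = -Σ p(x) log q(x)

Alternatively: H(P,Q) = H(P) + D_KL(P||Q)
H(P) = 0.9710 bits
D_KL(P||Q) = 0.0290 bits

H(P,Q) = 0.9710 + 0.0290 = 1.0000 bits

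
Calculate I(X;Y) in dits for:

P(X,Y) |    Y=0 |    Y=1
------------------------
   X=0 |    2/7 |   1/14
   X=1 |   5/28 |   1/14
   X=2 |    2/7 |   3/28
0.0017 dits

Mutual information: I(X;Y) = H(X) + H(Y) - H(X,Y)

Marginals:
P(X) = (5/14, 1/4, 11/28), H(X) = 0.4696 dits
P(Y) = (3/4, 1/4), H(Y) = 0.2442 dits

Joint entropy: H(X,Y) = 0.7122 dits

I(X;Y) = 0.4696 + 0.2442 - 0.7122 = 0.0017 dits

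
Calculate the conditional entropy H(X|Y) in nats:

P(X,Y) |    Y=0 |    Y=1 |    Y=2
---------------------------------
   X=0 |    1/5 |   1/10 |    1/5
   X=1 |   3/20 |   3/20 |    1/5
0.6845 nats

Using the chain rule: H(X|Y) = H(X,Y) - H(Y)

First, compute H(X,Y) = 1.7651 nats

Marginal P(Y) = (7/20, 1/4, 2/5)
H(Y) = 1.0805 nats

H(X|Y) = H(X,Y) - H(Y) = 1.7651 - 1.0805 = 0.6845 nats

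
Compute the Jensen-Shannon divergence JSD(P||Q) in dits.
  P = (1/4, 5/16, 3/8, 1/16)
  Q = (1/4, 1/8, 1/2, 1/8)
0.0133 dits

Jensen-Shannon divergence is:
JSD(P||Q) = 0.5 × D_KL(P||M) + 0.5 × D_KL(Q||M)
where M = 0.5 × (P + Q) is the mixture distribution.

M = 0.5 × (1/4, 5/16, 3/8, 1/16) + 0.5 × (1/4, 1/8, 1/2, 1/8) = (1/4, 7/32, 7/16, 3/32)

D_KL(P||M) = 0.0123 dits
D_KL(Q||M) = 0.0142 dits

JSD(P||Q) = 0.5 × 0.0123 + 0.5 × 0.0142 = 0.0133 dits

Unlike KL divergence, JSD is symmetric and bounded: 0 ≤ JSD ≤ log(2).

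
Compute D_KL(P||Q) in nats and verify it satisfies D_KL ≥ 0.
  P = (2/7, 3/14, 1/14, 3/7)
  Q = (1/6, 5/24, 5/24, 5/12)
0.0956 nats

KL divergence satisfies the Gibbs inequality: D_KL(P||Q) ≥ 0 for all distributions P, Q.

D_KL(P||Q) = Σ p(x) log(p(x)/q(x))
Term by term:
  x=0: 2/7 × log_e[(2/7)/(1/6)] = 0.1540
  x=1: 3/14 × log_e[(3/14)/(5/24)] = 0.0060
  x=2: 1/14 × log_e[(1/14)/(5/24)] = -0.0765
  x=3: 3/7 × log_e[(3/7)/(5/12)] = 0.0121
D_KL(P||Q) = 0.0956 nats

D_KL(P||Q) = 0.0956 ≥ 0 ✓

This non-negativity is a fundamental property: relative entropy cannot be negative because it measures how different Q is from P.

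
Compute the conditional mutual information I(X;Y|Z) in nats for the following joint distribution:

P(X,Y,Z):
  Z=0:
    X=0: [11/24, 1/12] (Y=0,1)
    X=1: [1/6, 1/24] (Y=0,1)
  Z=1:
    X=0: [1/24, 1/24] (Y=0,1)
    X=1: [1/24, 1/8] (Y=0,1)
0.0088 nats

Conditional mutual information: I(X;Y|Z) = H(X|Z) + H(Y|Z) - H(X,Y|Z)

H(Z) = 0.5623
H(X,Z) = 1.1646 → H(X|Z) = 0.6023
H(Y,Z) = 1.0594 → H(Y|Z) = 0.4970
H(X,Y,Z) = 1.6529 → H(X,Y|Z) = 1.0905

I(X;Y|Z) = 0.6023 + 0.4970 - 1.0905 = 0.0088 nats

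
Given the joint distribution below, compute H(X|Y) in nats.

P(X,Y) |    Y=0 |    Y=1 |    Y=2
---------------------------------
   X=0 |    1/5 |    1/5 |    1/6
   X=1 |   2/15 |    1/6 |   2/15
0.6831 nats

Using the chain rule: H(X|Y) = H(X,Y) - H(Y)

First, compute H(X,Y) = 1.7783 nats

Marginal P(Y) = (1/3, 11/30, 3/10)
H(Y) = 1.0953 nats

H(X|Y) = H(X,Y) - H(Y) = 1.7783 - 1.0953 = 0.6831 nats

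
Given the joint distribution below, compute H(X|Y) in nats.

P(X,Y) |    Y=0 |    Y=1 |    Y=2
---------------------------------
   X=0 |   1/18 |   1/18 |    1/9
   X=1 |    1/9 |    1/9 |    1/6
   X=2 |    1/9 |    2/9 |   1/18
1.0018 nats

Using the chain rule: H(X|Y) = H(X,Y) - H(Y)

First, compute H(X,Y) = 2.0911 nats

Marginal P(Y) = (5/18, 7/18, 1/3)
H(Y) = 1.0893 nats

H(X|Y) = H(X,Y) - H(Y) = 2.0911 - 1.0893 = 1.0018 nats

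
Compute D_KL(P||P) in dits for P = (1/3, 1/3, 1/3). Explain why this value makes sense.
0.0000 dits

KL divergence satisfies the Gibbs inequality: D_KL(P||Q) ≥ 0 for all distributions P, Q.

D_KL(P||Q) = Σ p(x) log(p(x)/q(x))
Each term is p(x) × log_10(p(x)/p(x)) = p(x) × log_10(1) = 0, so the sum is 0.
D_KL(P||Q) = 0.0000 dits

When P = Q, the KL divergence is exactly 0, as there is no 'divergence' between identical distributions.

This non-negativity is a fundamental property: relative entropy cannot be negative because it measures how different Q is from P.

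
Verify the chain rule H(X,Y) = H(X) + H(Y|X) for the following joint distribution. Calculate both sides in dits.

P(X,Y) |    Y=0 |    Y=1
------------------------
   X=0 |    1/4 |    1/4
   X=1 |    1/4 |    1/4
H(X,Y) = 0.6021, H(X) = 0.3010, H(Y|X) = 0.3010 (all in dits)

Chain rule: H(X,Y) = H(X) + H(Y|X)

Left side — joint entropy directly:
H(X,Y) = -Σ p(x,y) log p(x,y) = 0.6021 dits

Right side — compute H(Y|X) from the conditional distributions:
P(X) = (1/2, 1/2), so H(X) = 0.3010 dits
H(Y|X) = Σ_x P(X=x) · H(Y|X=x):
  P(Y|X=0) = (1/2, 1/2), H(Y|X=0) = 0.3010, weight P(X=0) = 1/2
  P(Y|X=1) = (1/2, 1/2), H(Y|X=1) = 0.3010, weight P(X=1) = 1/2
H(Y|X) = 0.3010 dits

H(X) + H(Y|X) = 0.3010 + 0.3010 = 0.6021 dits

Both sides equal 0.6021 dits. ✓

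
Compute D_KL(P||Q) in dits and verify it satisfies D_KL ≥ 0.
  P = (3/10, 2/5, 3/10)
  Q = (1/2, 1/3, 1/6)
0.0417 dits

KL divergence satisfies the Gibbs inequality: D_KL(P||Q) ≥ 0 for all distributions P, Q.

D_KL(P||Q) = Σ p(x) log(p(x)/q(x))
Term by term:
  x=0: 3/10 × log_10[(3/10)/(1/2)] = -0.0666
  x=1: 2/5 × log_10[(2/5)/(1/3)] = 0.0317
  x=2: 3/10 × log_10[(3/10)/(1/6)] = 0.0766
D_KL(P||Q) = 0.0417 dits

D_KL(P||Q) = 0.0417 ≥ 0 ✓

This non-negativity is a fundamental property: relative entropy cannot be negative because it measures how different Q is from P.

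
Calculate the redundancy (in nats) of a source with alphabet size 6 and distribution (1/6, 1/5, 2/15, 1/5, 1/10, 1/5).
0.0286 nats

Redundancy measures how far a source is from maximum entropy:
R = H_max - H(X)

Maximum entropy for 6 symbols: H_max = log_e(6) = 1.7918 nats
Actual entropy: H(X) = 1.7632 nats
Redundancy: R = 1.7918 - 1.7632 = 0.0286 nats

This redundancy represents potential for compression: the source could be compressed by 0.0286 nats per symbol.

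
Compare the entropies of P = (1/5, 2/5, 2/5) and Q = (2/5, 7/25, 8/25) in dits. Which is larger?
Q

Computing entropies in dits:
H(P) = 0.4581
H(Q) = 0.4723

Distribution Q has higher entropy.

Intuition: The distribution closer to uniform (more spread out) has higher entropy.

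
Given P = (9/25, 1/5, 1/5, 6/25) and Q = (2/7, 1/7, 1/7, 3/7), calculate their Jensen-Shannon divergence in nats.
0.0204 nats

Jensen-Shannon divergence is:
JSD(P||Q) = 0.5 × D_KL(P||M) + 0.5 × D_KL(Q||M)
where M = 0.5 × (P + Q) is the mixture distribution.

M = 0.5 × (9/25, 1/5, 1/5, 6/25) + 0.5 × (2/7, 1/7, 1/7, 3/7) = (0.322857, 6/35, 6/35, 0.334286)

D_KL(P||M) = 0.0213 nats
D_KL(Q||M) = 0.0195 nats

JSD(P||Q) = 0.5 × 0.0213 + 0.5 × 0.0195 = 0.0204 nats

Unlike KL divergence, JSD is symmetric and bounded: 0 ≤ JSD ≤ log(2).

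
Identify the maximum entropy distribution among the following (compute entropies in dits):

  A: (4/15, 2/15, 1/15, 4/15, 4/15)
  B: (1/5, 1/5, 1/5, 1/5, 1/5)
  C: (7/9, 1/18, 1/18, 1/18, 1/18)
B

For a discrete distribution over n outcomes, entropy is maximized by the uniform distribution.

Computing entropies:
H(A) = 0.6543 dits
H(B) = 0.6990 dits
H(C) = 0.3638 dits

The uniform distribution (where all probabilities equal 1/5) achieves the maximum entropy of log_10(5) = 0.6990 dits.

Distribution B has the highest entropy.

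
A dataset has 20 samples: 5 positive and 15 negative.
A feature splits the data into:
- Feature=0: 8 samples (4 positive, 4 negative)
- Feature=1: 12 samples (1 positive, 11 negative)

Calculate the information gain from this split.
0.1630 bits

Information Gain = H(Y) - H(Y|Feature)

Before split:
P(positive) = 5/20 = 0.2500
H(Y) = 0.8113 bits

After split:
Feature=0: H = 1.0000 bits (weight = 8/20)
Feature=1: H = 0.4138 bits (weight = 12/20)
H(Y|Feature) = (8/20)×1.0000 + (12/20)×0.4138 = 0.6483 bits

Information Gain = 0.8113 - 0.6483 = 0.1630 bits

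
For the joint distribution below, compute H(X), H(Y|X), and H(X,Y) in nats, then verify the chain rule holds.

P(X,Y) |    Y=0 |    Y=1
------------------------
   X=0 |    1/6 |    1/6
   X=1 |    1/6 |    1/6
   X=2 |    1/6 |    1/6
H(X,Y) = 1.7918, H(X) = 1.0986, H(Y|X) = 0.6931 (all in nats)

Chain rule: H(X,Y) = H(X) + H(Y|X)

Left side — joint entropy directly:
H(X,Y) = -Σ p(x,y) log p(x,y) = 1.7918 nats

Right side — compute H(Y|X) from the conditional distributions:
P(X) = (1/3, 1/3, 1/3), so H(X) = 1.0986 nats
H(Y|X) = Σ_x P(X=x) · H(Y|X=x):
  P(Y|X=0) = (1/2, 1/2), H(Y|X=0) = 0.6931, weight P(X=0) = 1/3
  P(Y|X=1) = (1/2, 1/2), H(Y|X=1) = 0.6931, weight P(X=1) = 1/3
  P(Y|X=2) = (1/2, 1/2), H(Y|X=2) = 0.6931, weight P(X=2) = 1/3
H(Y|X) = 0.6931 nats

H(X) + H(Y|X) = 1.0986 + 0.6931 = 1.7918 nats

Both sides equal 1.7918 nats. ✓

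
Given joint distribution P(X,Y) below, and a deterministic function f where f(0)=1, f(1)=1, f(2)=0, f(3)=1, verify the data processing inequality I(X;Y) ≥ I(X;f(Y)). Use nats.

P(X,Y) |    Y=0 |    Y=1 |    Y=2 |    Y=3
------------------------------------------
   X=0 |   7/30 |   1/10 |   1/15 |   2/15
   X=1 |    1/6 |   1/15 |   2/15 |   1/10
I(X;Y) = 0.0204, I(X;f(Y)) = 0.0203, inequality holds: 0.0204 ≥ 0.0203

Data Processing Inequality: For any Markov chain X → Y → Z, we have I(X;Y) ≥ I(X;Z).

Here Z = f(Y) is a deterministic function of Y, forming X → Y → Z.

Original I(X;Y) = 0.0204 nats

After applying f:
P(X,Z) where Z=f(Y):
- P(X,Z=0) = P(X,Y=2)
- P(X,Z=1) = P(X,Y=0) + P(X,Y=1) + P(X,Y=3)

I(X;Z) = I(X;f(Y)) = 0.0203 nats

Verification: 0.0204 ≥ 0.0203 ✓

Information cannot be created by processing; the function f can only lose information about X.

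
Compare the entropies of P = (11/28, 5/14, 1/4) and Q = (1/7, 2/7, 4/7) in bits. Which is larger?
P

Computing entropies in bits:
H(P) = 1.5601
H(Q) = 1.3788

Distribution P has higher entropy.

Intuition: The distribution closer to uniform (more spread out) has higher entropy.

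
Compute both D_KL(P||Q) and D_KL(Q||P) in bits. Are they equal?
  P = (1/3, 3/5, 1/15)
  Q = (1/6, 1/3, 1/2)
D_KL(P||Q) = 0.6483, D_KL(Q||P) = 1.0041

KL divergence is not symmetric: D_KL(P||Q) ≠ D_KL(Q||P) in general.

D_KL(P||Q) = 0.6483 bits
D_KL(Q||P) = 1.0041 bits

No, they are not equal!

This asymmetry is why KL divergence is not a true distance metric.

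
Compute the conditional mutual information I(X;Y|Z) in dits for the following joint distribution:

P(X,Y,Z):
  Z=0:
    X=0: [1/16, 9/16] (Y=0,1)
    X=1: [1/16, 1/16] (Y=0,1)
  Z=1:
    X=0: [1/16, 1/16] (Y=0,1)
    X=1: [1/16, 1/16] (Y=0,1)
0.0209 dits

Conditional mutual information: I(X;Y|Z) = H(X|Z) + H(Y|Z) - H(X,Y|Z)

H(Z) = 0.2442
H(X,Z) = 0.4662 → H(X|Z) = 0.2220
H(Y,Z) = 0.4662 → H(Y|Z) = 0.2220
H(X,Y,Z) = 0.6674 → H(X,Y|Z) = 0.4231

I(X;Y|Z) = 0.2220 + 0.2220 - 0.4231 = 0.0209 dits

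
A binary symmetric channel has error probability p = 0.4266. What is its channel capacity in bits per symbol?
0.0156 bits

For a binary symmetric channel (BSC) with error probability p:
Capacity C = 1 - H(p) bits per symbol

where H(p) = -p log₂(p) - (1-p) log₂(1-p) is the binary entropy function.

H(0.4266) = 0.9844 bits
C = 1 - 0.9844 = 0.0156 bits per symbol

This means we can reliably transmit up to 0.0156 bits of information per channel use.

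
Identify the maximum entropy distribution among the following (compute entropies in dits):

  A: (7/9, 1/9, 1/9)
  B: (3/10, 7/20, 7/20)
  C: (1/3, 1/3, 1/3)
C

For a discrete distribution over n outcomes, entropy is maximized by the uniform distribution.

Computing entropies:
H(A) = 0.2969 dits
H(B) = 0.4760 dits
H(C) = 0.4771 dits

The uniform distribution (where all probabilities equal 1/3) achieves the maximum entropy of log_10(3) = 0.4771 dits.

Distribution C has the highest entropy.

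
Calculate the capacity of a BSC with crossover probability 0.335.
0.0800 bits

For a binary symmetric channel (BSC) with error probability p:
Capacity C = 1 - H(p) bits per symbol

where H(p) = -p log₂(p) - (1-p) log₂(1-p) is the binary entropy function.

H(0.335) = 0.9200 bits
C = 1 - 0.9200 = 0.0800 bits per symbol

This means we can reliably transmit up to 0.0800 bits of information per channel use.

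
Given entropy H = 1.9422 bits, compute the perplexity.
3.8429

Perplexity is 2^H (or exp(H) for natural log).

H = 1.9422 bits
Perplexity = 2^1.9422 = 3.8429

Interpretation: The model's uncertainty is equivalent to choosing uniformly among 3.8 options.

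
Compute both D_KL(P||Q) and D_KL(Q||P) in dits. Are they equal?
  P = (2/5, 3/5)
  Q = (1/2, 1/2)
D_KL(P||Q) = 0.0087, D_KL(Q||P) = 0.0089

KL divergence is not symmetric: D_KL(P||Q) ≠ D_KL(Q||P) in general.

D_KL(P||Q) = 0.0087 dits
D_KL(Q||P) = 0.0089 dits

No, they are not equal!

This asymmetry is why KL divergence is not a true distance metric.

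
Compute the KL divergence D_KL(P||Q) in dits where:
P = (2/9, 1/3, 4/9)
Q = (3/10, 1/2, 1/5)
0.0665 dits

KL divergence: D_KL(P||Q) = Σ p(x) log(p(x)/q(x))

Computing term by term:
  x=0: 2/9 × log_10[(2/9)/(3/10)] = 2/9 × -0.1303 = -0.0290
  x=1: 1/3 × log_10[(1/3)/(1/2)] = 1/3 × -0.1761 = -0.0587
  x=2: 4/9 × log_10[(4/9)/(1/5)] = 4/9 × 0.3468 = 0.1541

D_KL(P||Q) = 0.0665 dits

Note: KL divergence is always non-negative and equals 0 iff P = Q.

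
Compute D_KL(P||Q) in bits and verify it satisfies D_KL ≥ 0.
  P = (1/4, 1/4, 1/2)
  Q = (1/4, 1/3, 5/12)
0.0278 bits

KL divergence satisfies the Gibbs inequality: D_KL(P||Q) ≥ 0 for all distributions P, Q.

D_KL(P||Q) = Σ p(x) log(p(x)/q(x))
Term by term:
  x=0: 1/4 × log_2[(1/4)/(1/4)] = 0.0000
  x=1: 1/4 × log_2[(1/4)/(1/3)] = -0.1038
  x=2: 1/2 × log_2[(1/2)/(5/12)] = 0.1315
D_KL(P||Q) = 0.0278 bits

D_KL(P||Q) = 0.0278 ≥ 0 ✓

This non-negativity is a fundamental property: relative entropy cannot be negative because it measures how different Q is from P.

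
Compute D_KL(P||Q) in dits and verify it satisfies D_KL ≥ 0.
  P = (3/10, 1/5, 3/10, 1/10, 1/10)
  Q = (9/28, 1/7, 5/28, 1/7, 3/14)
0.0392 dits

KL divergence satisfies the Gibbs inequality: D_KL(P||Q) ≥ 0 for all distributions P, Q.

D_KL(P||Q) = Σ p(x) log(p(x)/q(x))
Term by term:
  x=0: 3/10 × log_10[(3/10)/(9/28)] = -0.0090
  x=1: 1/5 × log_10[(1/5)/(1/7)] = 0.0292
  x=2: 3/10 × log_10[(3/10)/(5/28)] = 0.0676
  x=3: 1/10 × log_10[(1/10)/(1/7)] = -0.0155
  x=4: 1/10 × log_10[(1/10)/(3/14)] = -0.0331
D_KL(P||Q) = 0.0392 dits

D_KL(P||Q) = 0.0392 ≥ 0 ✓

This non-negativity is a fundamental property: relative entropy cannot be negative because it measures how different Q is from P.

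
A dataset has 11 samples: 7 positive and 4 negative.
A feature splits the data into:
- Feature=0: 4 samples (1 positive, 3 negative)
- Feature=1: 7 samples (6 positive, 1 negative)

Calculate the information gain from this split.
0.2741 bits

Information Gain = H(Y) - H(Y|Feature)

Before split:
P(positive) = 7/11 = 0.6364
H(Y) = 0.9457 bits

After split:
Feature=0: H = 0.8113 bits (weight = 4/11)
Feature=1: H = 0.5917 bits (weight = 7/11)
H(Y|Feature) = (4/11)×0.8113 + (7/11)×0.5917 = 0.6715 bits

Information Gain = 0.9457 - 0.6715 = 0.2741 bits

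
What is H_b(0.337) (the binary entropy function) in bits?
0.9219 bits

The binary entropy function is:
H(p) = -p log(p) - (1-p) log(1-p)

H(0.337) = -0.337 × log_2(0.337) - 0.663 × log_2(0.663)
H(0.337) = 0.9219 bits

Note: Binary entropy is maximized at p=0.5 (H=1 bit) and minimized at p=0 or p=1 (H=0).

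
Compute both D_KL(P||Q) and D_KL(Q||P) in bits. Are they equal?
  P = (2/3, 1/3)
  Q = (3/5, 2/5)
D_KL(P||Q) = 0.0137, D_KL(Q||P) = 0.0140

KL divergence is not symmetric: D_KL(P||Q) ≠ D_KL(Q||P) in general.

D_KL(P||Q) = 0.0137 bits
D_KL(Q||P) = 0.0140 bits

No, they are not equal!

This asymmetry is why KL divergence is not a true distance metric.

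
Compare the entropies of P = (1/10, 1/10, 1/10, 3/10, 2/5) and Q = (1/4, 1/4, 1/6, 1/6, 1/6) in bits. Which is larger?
Q

Computing entropies in bits:
H(P) = 2.0464
H(Q) = 2.2925

Distribution Q has higher entropy.

Intuition: The distribution closer to uniform (more spread out) has higher entropy.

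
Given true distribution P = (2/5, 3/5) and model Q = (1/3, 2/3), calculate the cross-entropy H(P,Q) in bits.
0.9850 bits

Cross-entropy: H(P,Q) = -Σ p(x) log q(x)

Alternatively: H(P,Q) = H(P) + D_KL(P||Q)
H(P) = 0.9710 bits
D_KL(P||Q) = 0.0140 bits

H(P,Q) = 0.9710 + 0.0140 = 0.9850 bits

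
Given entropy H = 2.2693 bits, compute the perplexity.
4.8209

Perplexity is 2^H (or exp(H) for natural log).

H = 2.2693 bits
Perplexity = 2^2.2693 = 4.8209

Interpretation: The model's uncertainty is equivalent to choosing uniformly among 4.8 options.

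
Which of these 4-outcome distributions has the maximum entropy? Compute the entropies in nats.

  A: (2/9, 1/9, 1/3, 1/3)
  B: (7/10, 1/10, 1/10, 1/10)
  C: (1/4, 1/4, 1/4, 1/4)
C

For a discrete distribution over n outcomes, entropy is maximized by the uniform distribution.

Computing entropies:
H(A) = 1.3108 nats
H(B) = 0.9404 nats
H(C) = 1.3863 nats

The uniform distribution (where all probabilities equal 1/4) achieves the maximum entropy of log_e(4) = 1.3863 nats.

Distribution C has the highest entropy.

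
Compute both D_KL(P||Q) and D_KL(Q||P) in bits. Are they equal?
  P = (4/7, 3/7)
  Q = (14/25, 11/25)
D_KL(P||Q) = 0.0004, D_KL(Q||P) = 0.0004

KL divergence is not symmetric: D_KL(P||Q) ≠ D_KL(Q||P) in general.

D_KL(P||Q) = 0.0004 bits
D_KL(Q||P) = 0.0004 bits

In this case they happen to be equal (to 4 decimal places).

This asymmetry is why KL divergence is not a true distance metric.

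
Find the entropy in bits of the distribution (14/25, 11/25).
0.9896 bits

Shannon entropy is H(X) = -Σ p(x) log p(x).

For P = (14/25, 11/25):
H = -14/25 × log_2(14/25) -11/25 × log_2(11/25)
H = 0.9896 bits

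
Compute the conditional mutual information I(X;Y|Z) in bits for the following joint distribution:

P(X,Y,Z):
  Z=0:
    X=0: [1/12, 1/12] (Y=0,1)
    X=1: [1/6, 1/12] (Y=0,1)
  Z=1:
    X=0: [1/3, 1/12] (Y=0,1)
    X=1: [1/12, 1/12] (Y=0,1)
0.0443 bits

Conditional mutual information: I(X;Y|Z) = H(X|Z) + H(Y|Z) - H(X,Y|Z)

H(Z) = 0.9799
H(X,Z) = 1.8879 → H(X|Z) = 0.9080
H(Y,Z) = 1.8879 → H(Y|Z) = 0.9080
H(X,Y,Z) = 2.7516 → H(X,Y|Z) = 1.7718

I(X;Y|Z) = 0.9080 + 0.9080 - 1.7718 = 0.0443 bits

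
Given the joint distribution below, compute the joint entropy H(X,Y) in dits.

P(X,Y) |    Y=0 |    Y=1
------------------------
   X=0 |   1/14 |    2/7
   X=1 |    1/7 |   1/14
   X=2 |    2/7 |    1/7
0.7161 dits

Joint entropy is H(X,Y) = -Σ_{x,y} p(x,y) log p(x,y).

Summing over all non-zero entries:
H(X,Y) = -[1/14·log_10(1/14) + 2/7·log_10(2/7) + 1/7·log_10(1/7) + 1/14·log_10(1/14) + 2/7·log_10(2/7) + 1/7·log_10(1/7)]
H(X,Y) = 0.7161 dits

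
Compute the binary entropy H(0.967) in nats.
0.1450 nats

The binary entropy function is:
H(p) = -p log(p) - (1-p) log(1-p)

H(0.967) = -0.967 × log_e(0.967) - 0.033 × log_e(0.033)
H(0.967) = 0.1450 nats

Note: Binary entropy is maximized at p=0.5 (H=1 bit) and minimized at p=0 or p=1 (H=0).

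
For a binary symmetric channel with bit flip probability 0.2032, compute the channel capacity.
0.2717 bits

For a binary symmetric channel (BSC) with error probability p:
Capacity C = 1 - H(p) bits per symbol

where H(p) = -p log₂(p) - (1-p) log₂(1-p) is the binary entropy function.

H(0.2032) = 0.7283 bits
C = 1 - 0.7283 = 0.2717 bits per symbol

This means we can reliably transmit up to 0.2717 bits of information per channel use.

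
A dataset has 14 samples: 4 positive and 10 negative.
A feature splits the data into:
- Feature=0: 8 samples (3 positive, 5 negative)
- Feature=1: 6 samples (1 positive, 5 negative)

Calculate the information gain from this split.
0.0391 bits

Information Gain = H(Y) - H(Y|Feature)

Before split:
P(positive) = 4/14 = 0.2857
H(Y) = 0.8631 bits

After split:
Feature=0: H = 0.9544 bits (weight = 8/14)
Feature=1: H = 0.6500 bits (weight = 6/14)
H(Y|Feature) = (8/14)×0.9544 + (6/14)×0.6500 = 0.8240 bits

Information Gain = 0.8631 - 0.8240 = 0.0391 bits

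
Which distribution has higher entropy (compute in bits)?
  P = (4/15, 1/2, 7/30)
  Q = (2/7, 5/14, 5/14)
Q

Computing entropies in bits:
H(P) = 1.4984
H(Q) = 1.5774

Distribution Q has higher entropy.

Intuition: The distribution closer to uniform (more spread out) has higher entropy.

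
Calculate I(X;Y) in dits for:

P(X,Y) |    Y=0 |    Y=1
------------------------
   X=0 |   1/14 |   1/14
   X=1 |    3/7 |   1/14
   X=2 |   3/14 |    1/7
0.0234 dits

Mutual information: I(X;Y) = H(X) + H(Y) - H(X,Y)

Marginals:
P(X) = (1/7, 1/2, 5/14), H(X) = 0.4309 dits
P(Y) = (5/7, 2/7), H(Y) = 0.2598 dits

Joint entropy: H(X,Y) = 0.6674 dits

I(X;Y) = 0.4309 + 0.2598 - 0.6674 = 0.0234 dits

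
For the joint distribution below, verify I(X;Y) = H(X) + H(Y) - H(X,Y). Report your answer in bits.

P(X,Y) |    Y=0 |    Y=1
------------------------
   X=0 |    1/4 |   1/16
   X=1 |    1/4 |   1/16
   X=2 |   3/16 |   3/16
I(X;Y) = 0.0698 bits

Mutual information has multiple equivalent forms:
- I(X;Y) = H(X) - H(X|Y)
- I(X;Y) = H(Y) - H(Y|X)
- I(X;Y) = H(X) + H(Y) - H(X,Y)

Computing all quantities:
H(X) = 1.5794, H(Y) = 0.8960, H(X,Y) = 2.4056
H(X|Y) = 1.5096, H(Y|X) = 0.8262

Verification:
H(X) - H(X|Y) = 1.5794 - 1.5096 = 0.0698
H(Y) - H(Y|X) = 0.8960 - 0.8262 = 0.0698
H(X) + H(Y) - H(X,Y) = 1.5794 + 0.8960 - 2.4056 = 0.0698

All forms give I(X;Y) = 0.0698 bits. ✓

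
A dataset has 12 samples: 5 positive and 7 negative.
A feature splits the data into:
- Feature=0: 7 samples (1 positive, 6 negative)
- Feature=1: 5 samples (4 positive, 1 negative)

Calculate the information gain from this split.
0.3339 bits

Information Gain = H(Y) - H(Y|Feature)

Before split:
P(positive) = 5/12 = 0.4167
H(Y) = 0.9799 bits

After split:
Feature=0: H = 0.5917 bits (weight = 7/12)
Feature=1: H = 0.7219 bits (weight = 5/12)
H(Y|Feature) = (7/12)×0.5917 + (5/12)×0.7219 = 0.6459 bits

Information Gain = 0.9799 - 0.6459 = 0.3339 bits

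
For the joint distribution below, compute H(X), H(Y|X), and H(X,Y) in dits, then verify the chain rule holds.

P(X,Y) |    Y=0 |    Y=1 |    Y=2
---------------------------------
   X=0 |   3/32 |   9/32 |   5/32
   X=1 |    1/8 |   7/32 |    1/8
H(X,Y) = 0.7474, H(X) = 0.3002, H(Y|X) = 0.4473 (all in dits)

Chain rule: H(X,Y) = H(X) + H(Y|X)

Left side — joint entropy directly:
H(X,Y) = -Σ p(x,y) log p(x,y) = 0.7474 dits

Right side — compute H(Y|X) from the conditional distributions:
P(X) = (17/32, 15/32), so H(X) = 0.3002 dits
H(Y|X) = Σ_x P(X=x) · H(Y|X=x):
  P(Y|X=0) = (3/17, 9/17, 5/17), H(Y|X=0) = 0.4355, weight P(X=0) = 17/32
  P(Y|X=1) = (4/15, 7/15, 4/15), H(Y|X=1) = 0.4606, weight P(X=1) = 15/32
H(Y|X) = 0.4473 dits

H(X) + H(Y|X) = 0.3002 + 0.4473 = 0.7474 dits

Both sides equal 0.7474 dits. ✓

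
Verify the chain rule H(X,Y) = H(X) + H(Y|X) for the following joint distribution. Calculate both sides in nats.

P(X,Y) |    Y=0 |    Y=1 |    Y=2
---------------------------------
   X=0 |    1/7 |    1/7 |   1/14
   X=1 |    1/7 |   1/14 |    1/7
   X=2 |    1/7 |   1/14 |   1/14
H(X,Y) = 2.1440, H(X) = 1.0934, H(Y|X) = 1.0506 (all in nats)

Chain rule: H(X,Y) = H(X) + H(Y|X)

Left side — joint entropy directly:
H(X,Y) = -Σ p(x,y) log p(x,y) = 2.1440 nats

Right side — compute H(Y|X) from the conditional distributions:
P(X) = (5/14, 5/14, 2/7), so H(X) = 1.0934 nats
H(Y|X) = Σ_x P(X=x) · H(Y|X=x):
  P(Y|X=0) = (2/5, 2/5, 1/5), H(Y|X=0) = 1.0549, weight P(X=0) = 5/14
  P(Y|X=1) = (2/5, 1/5, 2/5), H(Y|X=1) = 1.0549, weight P(X=1) = 5/14
  P(Y|X=2) = (1/2, 1/4, 1/4), H(Y|X=2) = 1.0397, weight P(X=2) = 2/7
H(Y|X) = 1.0506 nats

H(X) + H(Y|X) = 1.0934 + 1.0506 = 2.1440 nats

Both sides equal 2.1440 nats. ✓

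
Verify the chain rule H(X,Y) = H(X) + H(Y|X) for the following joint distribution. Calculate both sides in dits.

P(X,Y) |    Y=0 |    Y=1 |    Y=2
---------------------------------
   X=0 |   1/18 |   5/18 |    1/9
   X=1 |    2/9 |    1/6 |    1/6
H(X,Y) = 0.7348, H(X) = 0.2983, H(Y|X) = 0.4365 (all in dits)

Chain rule: H(X,Y) = H(X) + H(Y|X)

Left side — joint entropy directly:
H(X,Y) = -Σ p(x,y) log p(x,y) = 0.7348 dits

Right side — compute H(Y|X) from the conditional distributions:
P(X) = (4/9, 5/9), so H(X) = 0.2983 dits
H(Y|X) = Σ_x P(X=x) · H(Y|X=x):
  P(Y|X=0) = (1/8, 5/8, 1/4), H(Y|X=0) = 0.3910, weight P(X=0) = 4/9
  P(Y|X=1) = (2/5, 3/10, 3/10), H(Y|X=1) = 0.4729, weight P(X=1) = 5/9
H(Y|X) = 0.4365 dits

H(X) + H(Y|X) = 0.2983 + 0.4365 = 0.7348 dits

Both sides equal 0.7348 dits. ✓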